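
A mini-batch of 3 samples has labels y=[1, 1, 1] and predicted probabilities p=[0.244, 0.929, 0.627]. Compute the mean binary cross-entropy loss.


L[0] = -ln(0.244) = 1.4106
L[1] = -ln(0.929) = 0.0736
L[2] = -ln(0.627) = 0.4668
mean = (1.4106 + 0.0736 + 0.4668)/3 = 0.6503

0.6503


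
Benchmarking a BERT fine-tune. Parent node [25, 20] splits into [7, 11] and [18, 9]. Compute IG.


Parent = [25, 20], H_parent = 0.9911
H_left = 0.9641 (n=18), H_right = 0.9183 (n=27)
H_children = (18/45)·0.9641 + (27/45)·0.9183 = 0.9366
IG = 0.9911 - 0.9366 = 0.0545

0.0545


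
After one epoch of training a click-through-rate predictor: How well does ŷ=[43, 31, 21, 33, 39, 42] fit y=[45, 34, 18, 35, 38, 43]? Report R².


ȳ = 35.5
SS_res = Σ(y-ŷ)² = 28
SS_tot = Σ(y-ȳ)² = 461.5
R² = 1 - SS_res/SS_tot = 1 - 0.0607 = 0.9393

0.9393


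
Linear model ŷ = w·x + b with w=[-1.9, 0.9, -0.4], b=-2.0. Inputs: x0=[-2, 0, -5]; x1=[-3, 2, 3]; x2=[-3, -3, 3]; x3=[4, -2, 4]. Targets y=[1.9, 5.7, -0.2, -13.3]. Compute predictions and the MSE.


ŷ0 = (-1.9)·(-2) + (0.9)·(0) + (-0.4)·(-5) - 2.0 = 3.8
ŷ1 = (-1.9)·(-3) + (0.9)·(2) + (-0.4)·(3) - 2.0 = 4.3
ŷ2 = (-1.9)·(-3) + (0.9)·(-3) + (-0.4)·(3) - 2.0 = -0.2
ŷ3 = (-1.9)·(4) + (0.9)·(-2) + (-0.4)·(4) - 2.0 = -13.0
errors² = [3.61, 1.96, 0.0, 0.09]
MSE = 5.6600/4 = 1.415

1.415


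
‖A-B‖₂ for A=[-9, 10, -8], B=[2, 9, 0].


d = √((-9-2)² + (10-9)² + (-8-0)²)
  = √(121 + 1 + 64)
  = √186 = 13.6382

13.6382


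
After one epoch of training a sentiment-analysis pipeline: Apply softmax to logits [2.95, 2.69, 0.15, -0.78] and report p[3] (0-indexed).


Exponentials: e^2.95=19.106, e^2.69=14.7317, e^0.15=1.1618, e^-0.78=0.4584
Sum = 35.4579
Softmax = [0.5388, 0.4155, 0.0328, 0.0129]
p[3] = 0.4584/35.4579 = 0.0129

0.0129


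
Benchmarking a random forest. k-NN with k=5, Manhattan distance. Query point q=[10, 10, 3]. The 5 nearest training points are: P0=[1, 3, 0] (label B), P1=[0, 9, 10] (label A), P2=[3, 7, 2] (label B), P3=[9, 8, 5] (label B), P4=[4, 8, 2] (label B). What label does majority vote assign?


d(q,P0) = 19  (label B)
d(q,P1) = 18  (label A)
d(q,P2) = 11  (label B)
d(q,P3) = 5  (label B)
d(q,P4) = 9  (label B)
Votes: A=1, B=4
Majority → B

B


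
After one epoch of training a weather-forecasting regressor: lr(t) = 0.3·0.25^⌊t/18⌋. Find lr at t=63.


n_drops = ⌊63/18⌋ = 3
lr = 0.3·0.25^3 = 0.3·0.015625 = 0.0046875

0.0046875


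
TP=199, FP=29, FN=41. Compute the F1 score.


Precision = 199/228 = 0.8728
Recall = 199/240 = 0.8292
F1 = 2·P·R/(P+R) = 2·TP/(2·TP+FP+FN) = 398/(398+29+41) = 398/468 = 0.8504

0.8504


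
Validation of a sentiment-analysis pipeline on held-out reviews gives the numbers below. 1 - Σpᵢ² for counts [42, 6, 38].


Probabilities: [42/86, 6/86, 38/86] ≈ [0.4884, 0.0698, 0.4419]
Σpᵢ² = (1764 + 36 + 1444)/86² = 3244/7396
Gini = 1 - Σpᵢ² = 1 - 3244/7396 = 0.5614

0.5614


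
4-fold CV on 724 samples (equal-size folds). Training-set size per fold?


Fold size = 724/4 = 181
Training per fold = 724 - 181 = 543

543


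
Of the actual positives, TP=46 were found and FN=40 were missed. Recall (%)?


Recall = TP/(TP+FN)
= 46/(46+40)
= 46/86 = 53.49%

53.49%


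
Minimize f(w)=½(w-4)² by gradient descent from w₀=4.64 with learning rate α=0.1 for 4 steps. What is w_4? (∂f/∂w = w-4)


step 1: grad = 4.64-4 = 0.64; w = 4.64 - 0.1·(0.64) = 4.576
step 2: grad = 4.576-4 = 0.576; w = 4.576 - 0.1·(0.576) = 4.5184
step 3: grad = 4.5184-4 = 0.5184; w = 4.5184 - 0.1·(0.5184) = 4.46656
step 4: grad = 4.46656-4 = 0.46656; w = 4.46656 - 0.1·(0.46656) = 4.419904

4.419904


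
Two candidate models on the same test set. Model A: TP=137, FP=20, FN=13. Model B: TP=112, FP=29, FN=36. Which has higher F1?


Model A: P=137/157=0.8726, R=137/150=0.9133, F1=2PR/(P+R)=2TP/(2TP+FP+FN)=274/307=0.8925
Model B: P=112/141=0.7943, R=112/148=0.7568, F1=2PR/(P+R)=2TP/(2TP+FP+FN)=224/289=0.7751
0.8925 > 0.7751 → Model A

Model A


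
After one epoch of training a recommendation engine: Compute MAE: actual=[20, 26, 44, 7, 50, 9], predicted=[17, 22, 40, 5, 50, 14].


Absolute errors: |20-17|=3, |26-22|=4, |44-40|=4, |7-5|=2, |50-50|=0, |9-14|=5
Sum = 18
MAE = 18/6 = 3

3


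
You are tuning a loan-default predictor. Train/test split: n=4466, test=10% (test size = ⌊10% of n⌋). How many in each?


Test = ⌊4466·10/100⌋ = 446
Train = 4466 - 446 = 4020

Train: 4020, Test: 446


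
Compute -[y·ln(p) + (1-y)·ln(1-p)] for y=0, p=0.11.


BCE = -[y·ln(p) + (1-y)·ln(1-p)]
= -0 - 1·ln(1-0.11)
= -ln(0.89) = 0.1165

0.1165


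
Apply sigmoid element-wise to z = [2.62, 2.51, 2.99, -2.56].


σ(2.62) = 1/(1+e^-2.62) = 0.9321
σ(2.51) = 1/(1+e^-2.51) = 0.9248
σ(2.99) = 1/(1+e^-2.99) = 0.9521
σ(-2.56) = 1/(1+e^2.56) = 0.0718
result = [0.9321, 0.9248, 0.9521, 0.0718]

[0.9321, 0.9248, 0.9521, 0.0718]


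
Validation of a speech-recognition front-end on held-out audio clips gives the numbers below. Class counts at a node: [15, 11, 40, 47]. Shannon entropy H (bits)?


Probabilities: [15/113, 11/113, 40/113, 47/113] ≈ [0.1327, 0.0973, 0.354, 0.4159]
H = -((15/113)·log₂(15/113) + (11/113)·log₂(11/113) + (40/113)·log₂(40/113) + (47/113)·log₂(47/113))
  = 1.7706 bits

1.7706 bits


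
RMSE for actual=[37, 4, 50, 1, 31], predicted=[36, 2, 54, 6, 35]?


MSE = 62/5 = 12.4
RMSE = √(62/5) = 3.5214

3.5214


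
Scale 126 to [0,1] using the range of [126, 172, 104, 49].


min=49, max=172
(126-49)/(172-49) = 77/123 = 0.626

0.626


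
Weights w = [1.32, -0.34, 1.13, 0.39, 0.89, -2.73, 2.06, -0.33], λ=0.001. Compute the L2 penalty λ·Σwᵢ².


‖w‖₂² = (1.32)² + (-0.34)² + (1.13)² + (0.39)² + (0.89)² + (-2.73)² + (2.06)² + (-0.33)²
     = 1.7424 + 0.1156 + 1.2769 + 0.1521 + 0.7921 + 7.4529 + 4.2436 + 0.1089
     = 15.8845
λ·‖w‖₂² = 0.001·15.8845 = 0.015884

0.015884


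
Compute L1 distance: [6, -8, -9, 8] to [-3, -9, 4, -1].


d = |6+ 3| + |-8+ 9| + |-9-4| + |8+ 1|
  = 9 + 1 + 13 + 9
  = 32

32


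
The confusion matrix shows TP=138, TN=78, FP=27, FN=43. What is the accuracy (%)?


Accuracy = (TP+TN)/(TP+TN+FP+FN)
= (138+78)/(286)
= 216/286 = 75.52%

75.52%


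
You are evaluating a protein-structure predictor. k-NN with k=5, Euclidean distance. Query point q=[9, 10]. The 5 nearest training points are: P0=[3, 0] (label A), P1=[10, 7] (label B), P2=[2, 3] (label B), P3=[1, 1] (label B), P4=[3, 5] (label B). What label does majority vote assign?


d(q,P0) = 11.6619  (label A)
d(q,P1) = 3.1623  (label B)
d(q,P2) = 9.8995  (label B)
d(q,P3) = 12.0416  (label B)
d(q,P4) = 7.8102  (label B)
Votes: A=1, B=4
Majority → B

B


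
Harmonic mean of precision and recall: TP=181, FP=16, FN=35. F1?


Precision = 181/197 = 0.9188
Recall = 181/216 = 0.838
F1 = 2·P·R/(P+R) = 2·TP/(2·TP+FP+FN) = 362/(362+16+35) = 362/413 = 0.8765

0.8765


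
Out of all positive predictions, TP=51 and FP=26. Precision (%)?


Precision = TP/(TP+FP)
= 51/(51+26)
= 51/77 = 66.23%

66.23%


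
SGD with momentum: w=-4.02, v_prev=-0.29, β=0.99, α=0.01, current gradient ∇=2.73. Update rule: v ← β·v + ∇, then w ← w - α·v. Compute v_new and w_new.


v_new = 0.99·-0.29 + 2.73 = -0.2871 + 2.73 = 2.4429
w_new = -4.02 - 0.01·2.4429 = -4.02 - 0.024429 = -4.044429

v_new=2.4429, w_new=-4.044429


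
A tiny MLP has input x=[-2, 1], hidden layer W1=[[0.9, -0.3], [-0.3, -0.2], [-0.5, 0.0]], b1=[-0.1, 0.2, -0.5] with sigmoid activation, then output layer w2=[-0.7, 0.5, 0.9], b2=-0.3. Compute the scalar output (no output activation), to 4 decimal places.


z1[0] = (0.9)·(-2) + (-0.3)·(1) - 0.1 = -2.2
z1[1] = (-0.3)·(-2) + (-0.2)·(1) + 0.2 = 0.6
z1[2] = (-0.5)·(-2) + (0.0)·(1) - 0.5 = 0.5
h = sigmoid(z1) = [0.0998, 0.6457, 0.6225]
output = (-0.7)·(0.0998) + (0.5)·(0.6457) + (0.9)·(0.6225) - 0.3 = 0.5132

0.5132


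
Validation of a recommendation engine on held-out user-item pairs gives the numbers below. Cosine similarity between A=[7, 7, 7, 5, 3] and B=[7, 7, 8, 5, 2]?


A·B = 7·7 + 7·7 + 7·8 + 5·5 + 3·2 = 185
‖A‖ = √181 = 13.4536, ‖B‖ = √191 = 13.8203
cos = 185/(√181·√191) = 185/√34571 = 0.995

0.995


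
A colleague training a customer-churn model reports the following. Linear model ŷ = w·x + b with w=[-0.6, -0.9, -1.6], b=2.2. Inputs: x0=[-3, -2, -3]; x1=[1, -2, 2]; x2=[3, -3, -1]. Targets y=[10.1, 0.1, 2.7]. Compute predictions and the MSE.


ŷ0 = (-0.6)·(-3) + (-0.9)·(-2) + (-1.6)·(-3) + 2.2 = 10.6
ŷ1 = (-0.6)·(1) + (-0.9)·(-2) + (-1.6)·(2) + 2.2 = 0.2
ŷ2 = (-0.6)·(3) + (-0.9)·(-3) + (-1.6)·(-1) + 2.2 = 4.7
errors² = [0.25, 0.01, 4.0]
MSE = 4.2600/3 = 1.42

1.42


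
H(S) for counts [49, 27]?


Probabilities: [49/76, 27/76] ≈ [0.6447, 0.3553]
H = -((49/76)·log₂(49/76) + (27/76)·log₂(27/76))
  = 0.9387 bits

0.9387 bits


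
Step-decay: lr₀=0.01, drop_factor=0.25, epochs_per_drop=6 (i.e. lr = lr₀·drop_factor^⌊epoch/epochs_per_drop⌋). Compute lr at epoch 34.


n_drops = ⌊34/6⌋ = 5
lr = 0.01·0.25^5 = 0.01·0.0009765625 = 0.000009765625

0.000009765625


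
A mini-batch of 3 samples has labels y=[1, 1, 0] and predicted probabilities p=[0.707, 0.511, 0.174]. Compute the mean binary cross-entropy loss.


L[0] = -ln(0.707) = 0.3467
L[1] = -ln(0.511) = 0.6714
L[2] = -ln(1-0.174) = -ln(0.826) = 0.1912
mean = (0.3467 + 0.6714 + 0.1912)/3 = 0.4031

0.4031


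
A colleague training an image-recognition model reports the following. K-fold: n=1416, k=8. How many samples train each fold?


Fold size = 1416/8 = 177
Training per fold = 1416 - 177 = 1239

1239


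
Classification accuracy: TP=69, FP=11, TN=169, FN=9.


Accuracy = (TP+TN)/(TP+TN+FP+FN)
= (69+169)/(258)
= 238/258 = 92.25%

92.25%


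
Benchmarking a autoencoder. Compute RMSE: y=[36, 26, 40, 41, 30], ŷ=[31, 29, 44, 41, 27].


MSE = 59/5 = 11.8
RMSE = √(59/5) = 3.4351

3.4351


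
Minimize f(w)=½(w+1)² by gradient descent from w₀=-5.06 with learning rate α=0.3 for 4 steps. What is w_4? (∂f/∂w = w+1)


step 1: grad = -5.06+1 = -4.06; w = -5.06 - 0.3·(-4.06) = -3.842
step 2: grad = -3.842+1 = -2.842; w = -3.842 - 0.3·(-2.842) = -2.9894
step 3: grad = -2.9894+1 = -1.9894; w = -2.9894 - 0.3·(-1.9894) = -2.39258
step 4: grad = -2.39258+1 = -1.39258; w = -2.39258 - 0.3·(-1.39258) = -1.974806

-1.974806


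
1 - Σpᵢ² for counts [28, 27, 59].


Probabilities: [28/114, 27/114, 59/114] ≈ [0.2456, 0.2368, 0.5175]
Σpᵢ² = (784 + 729 + 3481)/114² = 4994/12996
Gini = 1 - Σpᵢ² = 1 - 4994/12996 = 0.6157

0.6157


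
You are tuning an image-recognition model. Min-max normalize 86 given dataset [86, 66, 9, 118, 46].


min=9, max=118
(86-9)/(118-9) = 77/109 = 0.7064

0.7064


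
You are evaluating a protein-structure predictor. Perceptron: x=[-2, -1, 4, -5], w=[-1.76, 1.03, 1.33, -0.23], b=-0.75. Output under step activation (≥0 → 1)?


z = (-2)·(-1.76) + (-1)·(1.03) + (4)·(1.33) + (-5)·(-0.23) - 0.75
  = 8.21
step(z) = 1 (z≥0)

1


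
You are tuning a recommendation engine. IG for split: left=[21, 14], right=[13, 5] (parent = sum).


Parent = [34, 19], H_parent = 0.9414
H_left = 0.971 (n=35), H_right = 0.8524 (n=18)
H_children = (35/53)·0.971 + (18/53)·0.8524 = 0.9307
IG = 0.9414 - 0.9307 = 0.0107

0.0107


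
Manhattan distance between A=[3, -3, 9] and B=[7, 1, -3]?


d = |3-7| + |-3-1| + |9+ 3|
  = 4 + 4 + 12
  = 20

20


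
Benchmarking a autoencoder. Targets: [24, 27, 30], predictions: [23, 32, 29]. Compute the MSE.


Squared errors: (24-23)²=1, (27-32)²=25, (30-29)²=1
Sum = 27
MSE = 27/3 = 9

9


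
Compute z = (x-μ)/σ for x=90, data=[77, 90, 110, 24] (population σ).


μ = 75.25, σ = 31.8385
z = (90 - 75.25)/31.8385 = 0.4633

0.4633


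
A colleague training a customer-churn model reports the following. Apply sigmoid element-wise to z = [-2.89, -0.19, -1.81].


σ(-2.89) = 1/(1+e^2.89) = 0.0527
σ(-0.19) = 1/(1+e^0.19) = 0.4526
σ(-1.81) = 1/(1+e^1.81) = 0.1406
result = [0.0527, 0.4526, 0.1406]

[0.0527, 0.4526, 0.1406]


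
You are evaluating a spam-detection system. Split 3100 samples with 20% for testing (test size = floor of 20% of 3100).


Test = ⌊3100·20/100⌋ = 620
Train = 3100 - 620 = 2480

Train: 2480, Test: 620


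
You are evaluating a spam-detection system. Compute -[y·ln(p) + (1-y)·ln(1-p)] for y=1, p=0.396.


BCE = -[y·ln(p) + (1-y)·ln(1-p)]
= -1·ln(0.396) - 0
= -ln(0.396) = 0.9263

0.9263


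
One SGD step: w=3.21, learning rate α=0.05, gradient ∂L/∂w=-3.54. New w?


w_new = w - α·∇
= 3.21 - 0.05·-3.54
= 3.21 + 0.177
= 3.387

3.387


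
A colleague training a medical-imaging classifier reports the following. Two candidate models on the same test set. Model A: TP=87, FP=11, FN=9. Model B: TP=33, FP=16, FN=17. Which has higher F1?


Model A: P=87/98=0.8878, R=87/96=0.9062, F1=2PR/(P+R)=2TP/(2TP+FP+FN)=174/194=0.8969
Model B: P=33/49=0.6735, R=33/50=0.66, F1=2PR/(P+R)=2TP/(2TP+FP+FN)=66/99=0.6667
0.8969 > 0.6667 → Model A

Model A


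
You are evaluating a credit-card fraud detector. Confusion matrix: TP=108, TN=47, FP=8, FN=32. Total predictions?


Total = TP + TN + FP + FN
= 108 + 47 + 8 + 32
= 195
(Predicted positive: 116, predicted negative: 79)

195


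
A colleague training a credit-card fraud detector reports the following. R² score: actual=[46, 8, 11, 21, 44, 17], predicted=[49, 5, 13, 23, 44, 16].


ȳ = 24.5
SS_res = Σ(y-ŷ)² = 27
SS_tot = Σ(y-ȳ)² = 1365.5
R² = 1 - SS_res/SS_tot = 1 - 0.0198 = 0.9802

0.9802


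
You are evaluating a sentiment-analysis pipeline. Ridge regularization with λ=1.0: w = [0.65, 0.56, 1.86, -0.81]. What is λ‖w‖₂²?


‖w‖₂² = (0.65)² + (0.56)² + (1.86)² + (-0.81)²
     = 0.4225 + 0.3136 + 3.4596 + 0.6561
     = 4.8518
λ·‖w‖₂² = 1.0·4.8518 = 4.8518

4.8518


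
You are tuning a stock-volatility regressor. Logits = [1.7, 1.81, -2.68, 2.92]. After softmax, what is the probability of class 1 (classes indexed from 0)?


Exponentials: e^1.7=5.4739, e^1.81=6.1104, e^-2.68=0.0686, e^2.92=18.5413
Sum = 30.1942
Softmax = [0.1813, 0.2024, 0.0023, 0.6141]
p[1] = 6.1104/30.1942 = 0.2024

0.2024


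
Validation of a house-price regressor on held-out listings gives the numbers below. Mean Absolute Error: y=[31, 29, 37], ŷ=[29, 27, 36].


Absolute errors: |31-29|=2, |29-27|=2, |37-36|=1
Sum = 5
MAE = 5/3 = 5/3

5/3


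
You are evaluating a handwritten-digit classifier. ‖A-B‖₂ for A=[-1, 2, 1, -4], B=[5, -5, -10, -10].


d = √((-1-5)² + (2+ 5)² + (1+ 10)² + (-4+ 10)²)
  = √(36 + 49 + 121 + 36)
  = √242 = 15.5563

15.5563


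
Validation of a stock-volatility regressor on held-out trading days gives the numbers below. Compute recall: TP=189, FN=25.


Recall = TP/(TP+FN)
= 189/(189+25)
= 189/214 = 88.32%

88.32%


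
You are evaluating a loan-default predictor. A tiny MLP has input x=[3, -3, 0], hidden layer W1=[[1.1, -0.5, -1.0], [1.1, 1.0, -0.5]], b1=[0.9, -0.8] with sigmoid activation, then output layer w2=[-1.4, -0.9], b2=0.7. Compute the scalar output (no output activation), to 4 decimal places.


z1[0] = (1.1)·(3) + (-0.5)·(-3) + (-1.0)·(0) + 0.9 = 5.7
z1[1] = (1.1)·(3) + (1.0)·(-3) + (-0.5)·(0) - 0.8 = -0.5
h = sigmoid(z1) = [0.9967, 0.3775]
output = (-1.4)·(0.9967) + (-0.9)·(0.3775) + 0.7 = -1.0351

-1.0351


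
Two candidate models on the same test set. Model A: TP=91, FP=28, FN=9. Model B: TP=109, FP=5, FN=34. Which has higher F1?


Model A: P=91/119=0.7647, R=91/100=0.91, F1=2PR/(P+R)=2TP/(2TP+FP+FN)=182/219=0.8311
Model B: P=109/114=0.9561, R=109/143=0.7622, F1=2PR/(P+R)=2TP/(2TP+FP+FN)=218/257=0.8482
0.8311 < 0.8482 → Model B

Model B


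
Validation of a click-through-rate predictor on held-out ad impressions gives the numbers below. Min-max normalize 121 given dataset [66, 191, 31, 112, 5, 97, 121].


min=5, max=191
(121-5)/(191-5) = 116/186 = 0.6237

0.6237


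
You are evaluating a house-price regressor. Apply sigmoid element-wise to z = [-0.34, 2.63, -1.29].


σ(-0.34) = 1/(1+e^0.34) = 0.4158
σ(2.63) = 1/(1+e^-2.63) = 0.9328
σ(-1.29) = 1/(1+e^1.29) = 0.2159
result = [0.4158, 0.9328, 0.2159]

[0.4158, 0.9328, 0.2159]


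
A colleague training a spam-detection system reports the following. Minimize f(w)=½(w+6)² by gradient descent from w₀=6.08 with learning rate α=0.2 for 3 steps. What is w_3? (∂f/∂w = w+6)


step 1: grad = 6.08+6 = 12.08; w = 6.08 - 0.2·(12.08) = 3.664
step 2: grad = 3.664+6 = 9.664; w = 3.664 - 0.2·(9.664) = 1.7312
step 3: grad = 1.7312+6 = 7.7312; w = 1.7312 - 0.2·(7.7312) = 0.18496

0.18496


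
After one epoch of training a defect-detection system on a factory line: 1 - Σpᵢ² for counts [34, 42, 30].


Probabilities: [34/106, 42/106, 30/106] ≈ [0.3208, 0.3962, 0.283]
Σpᵢ² = (1156 + 1764 + 900)/106² = 3820/11236
Gini = 1 - Σpᵢ² = 1 - 3820/11236 = 0.66

0.66


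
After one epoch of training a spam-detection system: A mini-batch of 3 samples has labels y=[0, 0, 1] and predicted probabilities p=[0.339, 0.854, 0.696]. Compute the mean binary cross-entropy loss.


L[0] = -ln(1-0.339) = -ln(0.661) = 0.414
L[1] = -ln(1-0.854) = -ln(0.146) = 1.9241
L[2] = -ln(0.696) = 0.3624
mean = (0.414 + 1.9241 + 0.3624)/3 = 0.9002

0.9002


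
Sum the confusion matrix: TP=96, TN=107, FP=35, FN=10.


Total = TP + TN + FP + FN
= 96 + 107 + 35 + 10
= 248
(Predicted positive: 131, predicted negative: 117)

248


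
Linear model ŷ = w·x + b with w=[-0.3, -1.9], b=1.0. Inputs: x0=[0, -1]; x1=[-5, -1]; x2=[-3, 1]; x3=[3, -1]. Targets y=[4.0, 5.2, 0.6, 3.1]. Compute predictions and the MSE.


ŷ0 = (-0.3)·(0) + (-1.9)·(-1) + 1.0 = 2.9
ŷ1 = (-0.3)·(-5) + (-1.9)·(-1) + 1.0 = 4.4
ŷ2 = (-0.3)·(-3) + (-1.9)·(1) + 1.0 = 0.0
ŷ3 = (-0.3)·(3) + (-1.9)·(-1) + 1.0 = 2.0
errors² = [1.21, 0.64, 0.36, 1.21]
MSE = 3.4200/4 = 0.855

0.855


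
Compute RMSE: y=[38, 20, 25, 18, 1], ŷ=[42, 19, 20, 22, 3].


MSE = 62/5 = 12.4
RMSE = √(62/5) = 3.5214

3.5214


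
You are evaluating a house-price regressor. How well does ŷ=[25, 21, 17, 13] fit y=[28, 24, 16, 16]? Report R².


ȳ = 21
SS_res = Σ(y-ŷ)² = 28
SS_tot = Σ(y-ȳ)² = 108
R² = 1 - SS_res/SS_tot = 1 - 0.2593 = 0.7407

0.7407


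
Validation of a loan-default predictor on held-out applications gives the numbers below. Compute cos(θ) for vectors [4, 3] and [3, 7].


A·B = 4·3 + 3·7 = 33
‖A‖ = √25 = 5, ‖B‖ = √58 = 7.6158
cos = 33/(√25·√58) = 33/√1450 = 0.8666

0.8666


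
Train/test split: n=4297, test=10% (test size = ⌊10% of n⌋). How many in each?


Test = ⌊4297·10/100⌋ = 429
Train = 4297 - 429 = 3868

Train: 3868, Test: 429


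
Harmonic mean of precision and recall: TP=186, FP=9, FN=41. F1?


Precision = 186/195 = 0.9538
Recall = 186/227 = 0.8194
F1 = 2·P·R/(P+R) = 2·TP/(2·TP+FP+FN) = 372/(372+9+41) = 372/422 = 0.8815

0.8815


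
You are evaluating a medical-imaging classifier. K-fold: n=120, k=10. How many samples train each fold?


Fold size = 120/10 = 12
Training per fold = 120 - 12 = 108

108


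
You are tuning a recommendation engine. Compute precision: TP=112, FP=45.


Precision = TP/(TP+FP)
= 112/(112+45)
= 112/157 = 71.34%

71.34%


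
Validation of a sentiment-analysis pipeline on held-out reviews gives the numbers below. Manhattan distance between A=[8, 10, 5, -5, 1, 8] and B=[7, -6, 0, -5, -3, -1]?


d = |8-7| + |10+ 6| + |5-0| + |-5+ 5| + |1+ 3| + |8+ 1|
  = 1 + 16 + 5 + 0 + 4 + 9
  = 35

35


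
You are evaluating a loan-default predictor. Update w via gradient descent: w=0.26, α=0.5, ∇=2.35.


w_new = w - α·∇
= 0.26 - 0.5·2.35
= 0.26 - 1.175
= -0.915

-0.915


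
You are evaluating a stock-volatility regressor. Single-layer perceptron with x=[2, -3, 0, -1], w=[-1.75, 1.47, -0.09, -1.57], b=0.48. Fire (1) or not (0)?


z = (2)·(-1.75) + (-3)·(1.47) + (0)·(-0.09) + (-1)·(-1.57) + 0.48
  = -5.86
step(z) = 0 (z<0)

0


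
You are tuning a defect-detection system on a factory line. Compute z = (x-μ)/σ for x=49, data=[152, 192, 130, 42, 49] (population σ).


μ = 113, σ = 58.631
z = (49 - 113)/58.631 = -1.0916

-1.0916


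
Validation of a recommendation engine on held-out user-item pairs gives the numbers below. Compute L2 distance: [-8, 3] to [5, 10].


d = √((-8-5)² + (3-10)²)
  = √(169 + 49)
  = √218 = 14.7648

14.7648


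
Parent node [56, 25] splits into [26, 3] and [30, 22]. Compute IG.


Parent = [56, 25], H_parent = 0.8916
H_left = 0.4798 (n=29), H_right = 0.9829 (n=52)
H_children = (29/81)·0.4798 + (52/81)·0.9829 = 0.8028
IG = 0.8916 - 0.8028 = 0.0888

0.0888


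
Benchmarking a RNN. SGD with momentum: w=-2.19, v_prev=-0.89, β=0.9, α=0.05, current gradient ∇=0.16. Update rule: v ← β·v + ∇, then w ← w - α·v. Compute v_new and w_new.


v_new = 0.9·-0.89 + 0.16 = -0.801 + 0.16 = -0.641
w_new = -2.19 - 0.05·-0.641 = -2.19 + 0.03205 = -2.15795

v_new=-0.641, w_new=-2.15795


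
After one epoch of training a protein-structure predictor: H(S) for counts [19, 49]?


Probabilities: [19/68, 49/68] ≈ [0.2794, 0.7206]
H = -((19/68)·log₂(19/68) + (49/68)·log₂(49/68))
  = 0.8546 bits

0.8546 bits


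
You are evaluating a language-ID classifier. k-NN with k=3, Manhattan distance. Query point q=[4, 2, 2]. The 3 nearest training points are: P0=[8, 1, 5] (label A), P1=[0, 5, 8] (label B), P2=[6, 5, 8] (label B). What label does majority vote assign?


d(q,P0) = 8  (label A)
d(q,P1) = 13  (label B)
d(q,P2) = 11  (label B)
Votes: A=1, B=2
Majority → B

B


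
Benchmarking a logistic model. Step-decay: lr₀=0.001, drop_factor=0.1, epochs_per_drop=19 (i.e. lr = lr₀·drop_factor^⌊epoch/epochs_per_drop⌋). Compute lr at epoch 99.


n_drops = ⌊99/19⌋ = 5
lr = 0.001·0.1^5 = 0.001·0.00001 = 0.00000001

0.00000001


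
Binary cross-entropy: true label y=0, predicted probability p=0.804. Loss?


BCE = -[y·ln(p) + (1-y)·ln(1-p)]
= -0 - 1·ln(1-0.804)
= -ln(0.196) = 1.6296

1.6296


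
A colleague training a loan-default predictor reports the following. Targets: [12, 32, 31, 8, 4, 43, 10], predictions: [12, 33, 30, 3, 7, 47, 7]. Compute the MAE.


Absolute errors: |12-12|=0, |32-33|=1, |31-30|=1, |8-3|=5, |4-7|=3, |43-47|=4, |10-7|=3
Sum = 17
MAE = 17/7 = 17/7

17/7


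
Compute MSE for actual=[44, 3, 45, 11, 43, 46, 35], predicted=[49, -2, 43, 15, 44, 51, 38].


Squared errors: (44-49)²=25, (3+ 2)²=25, (45-43)²=4, (11-15)²=16, (43-44)²=1, (46-51)²=25, (35-38)²=9
Sum = 105
MSE = 105/7 = 15

15


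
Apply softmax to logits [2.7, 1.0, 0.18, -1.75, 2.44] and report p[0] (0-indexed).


Exponentials: e^2.7=14.8797, e^1.0=2.7183, e^0.18=1.1972, e^-1.75=0.1738, e^2.44=11.473
Sum = 30.442
Softmax = [0.4888, 0.0893, 0.0393, 0.0057, 0.3769]
p[0] = 14.8797/30.442 = 0.4888

0.4888


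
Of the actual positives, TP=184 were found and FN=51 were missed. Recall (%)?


Recall = TP/(TP+FN)
= 184/(184+51)
= 184/235 = 78.3%

78.3%


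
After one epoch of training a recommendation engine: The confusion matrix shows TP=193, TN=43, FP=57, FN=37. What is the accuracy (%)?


Accuracy = (TP+TN)/(TP+TN+FP+FN)
= (193+43)/(330)
= 236/330 = 71.52%

71.52%


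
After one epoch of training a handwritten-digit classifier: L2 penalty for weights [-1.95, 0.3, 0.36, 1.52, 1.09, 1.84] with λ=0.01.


‖w‖₂² = (-1.95)² + (0.3)² + (0.36)² + (1.52)² + (1.09)² + (1.84)²
     = 3.8025 + 0.09 + 0.1296 + 2.3104 + 1.1881 + 3.3856
     = 10.9062
λ·‖w‖₂² = 0.01·10.9062 = 0.109062

0.109062


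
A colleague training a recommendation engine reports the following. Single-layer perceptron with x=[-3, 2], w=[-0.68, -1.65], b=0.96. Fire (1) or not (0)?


z = (-3)·(-0.68) + (2)·(-1.65) + 0.96
  = -0.3
step(z) = 0 (z<0)

0


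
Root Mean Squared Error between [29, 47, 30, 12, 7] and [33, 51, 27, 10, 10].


MSE = 54/5 = 10.8
RMSE = √(54/5) = 3.2863

3.2863


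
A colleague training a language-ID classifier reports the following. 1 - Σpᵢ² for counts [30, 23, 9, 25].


Probabilities: [30/87, 23/87, 9/87, 25/87] ≈ [0.3448, 0.2644, 0.1034, 0.2874]
Σpᵢ² = (900 + 529 + 81 + 625)/87² = 2135/7569
Gini = 1 - Σpᵢ² = 1 - 2135/7569 = 0.7179

0.7179


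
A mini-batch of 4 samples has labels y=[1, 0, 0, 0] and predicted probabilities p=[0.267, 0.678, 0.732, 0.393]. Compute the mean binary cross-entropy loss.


L[0] = -ln(0.267) = 1.3205
L[1] = -ln(1-0.678) = -ln(0.322) = 1.1332
L[2] = -ln(1-0.732) = -ln(0.268) = 1.3168
L[3] = -ln(1-0.393) = -ln(0.607) = 0.4992
mean = (1.3205 + 1.1332 + 1.3168 + 0.4992)/4 = 1.0674

1.0674


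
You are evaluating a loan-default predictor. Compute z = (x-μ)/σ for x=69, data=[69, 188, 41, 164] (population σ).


μ = 115.5, σ = 61.889
z = (69 - 115.5)/61.889 = -0.7513

-0.7513


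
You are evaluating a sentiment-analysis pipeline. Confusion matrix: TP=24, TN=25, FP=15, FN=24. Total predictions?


Total = TP + TN + FP + FN
= 24 + 25 + 15 + 24
= 88
(Predicted positive: 39, predicted negative: 49)

88


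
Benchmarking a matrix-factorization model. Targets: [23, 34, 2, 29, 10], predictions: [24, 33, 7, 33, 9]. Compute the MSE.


Squared errors: (23-24)²=1, (34-33)²=1, (2-7)²=25, (29-33)²=16, (10-9)²=1
Sum = 44
MSE = 44/5 = 44/5

44/5


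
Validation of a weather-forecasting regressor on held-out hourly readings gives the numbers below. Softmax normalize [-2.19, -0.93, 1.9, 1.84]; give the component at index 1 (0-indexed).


Exponentials: e^-2.19=0.1119, e^-0.93=0.3946, e^1.9=6.6859, e^1.84=6.2965
Sum = 13.4889
Softmax = [0.0083, 0.0293, 0.4957, 0.4668]
p[1] = 0.3946/13.4889 = 0.0293

0.0293


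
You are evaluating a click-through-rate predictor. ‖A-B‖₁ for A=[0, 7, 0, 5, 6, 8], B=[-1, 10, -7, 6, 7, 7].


d = |0+ 1| + |7-10| + |0+ 7| + |5-6| + |6-7| + |8-7|
  = 1 + 3 + 7 + 1 + 1 + 1
  = 14

14


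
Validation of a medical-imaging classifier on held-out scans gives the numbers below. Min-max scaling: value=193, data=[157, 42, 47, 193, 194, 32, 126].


min=32, max=194
(193-32)/(194-32) = 161/162 = 0.9938

0.9938


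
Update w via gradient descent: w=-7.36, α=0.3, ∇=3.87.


w_new = w - α·∇
= -7.36 - 0.3·3.87
= -7.36 - 1.161
= -8.521

-8.521


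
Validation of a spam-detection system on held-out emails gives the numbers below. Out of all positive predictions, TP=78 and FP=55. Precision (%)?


Precision = TP/(TP+FP)
= 78/(78+55)
= 78/133 = 58.65%

58.65%


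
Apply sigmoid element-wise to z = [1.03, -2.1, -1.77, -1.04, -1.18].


σ(1.03) = 1/(1+e^-1.03) = 0.7369
σ(-2.1) = 1/(1+e^2.1) = 0.1091
σ(-1.77) = 1/(1+e^1.77) = 0.1455
σ(-1.04) = 1/(1+e^1.04) = 0.2611
σ(-1.18) = 1/(1+e^1.18) = 0.2351
result = [0.7369, 0.1091, 0.1455, 0.2611, 0.2351]

[0.7369, 0.1091, 0.1455, 0.2611, 0.2351]


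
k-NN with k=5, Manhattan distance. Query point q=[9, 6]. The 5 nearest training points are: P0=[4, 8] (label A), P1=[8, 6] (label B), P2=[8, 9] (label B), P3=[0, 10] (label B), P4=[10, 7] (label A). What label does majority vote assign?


d(q,P0) = 7  (label A)
d(q,P1) = 1  (label B)
d(q,P2) = 4  (label B)
d(q,P3) = 13  (label B)
d(q,P4) = 2  (label A)
Votes: A=2, B=3
Majority → B

B


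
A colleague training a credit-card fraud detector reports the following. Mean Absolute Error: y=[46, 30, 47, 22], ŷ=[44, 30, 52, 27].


Absolute errors: |46-44|=2, |30-30|=0, |47-52|=5, |22-27|=5
Sum = 12
MAE = 12/4 = 3

3


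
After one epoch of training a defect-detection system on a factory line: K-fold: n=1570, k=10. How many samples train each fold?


Fold size = 1570/10 = 157
Training per fold = 1570 - 157 = 1413

1413


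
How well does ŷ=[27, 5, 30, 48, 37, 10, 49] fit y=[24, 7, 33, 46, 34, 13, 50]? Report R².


ȳ = 29.5714
SS_res = Σ(y-ŷ)² = 45
SS_tot = Σ(y-ȳ)² = 1533.71
R² = 1 - SS_res/SS_tot = 1 - 0.0293 = 0.9707

0.9707


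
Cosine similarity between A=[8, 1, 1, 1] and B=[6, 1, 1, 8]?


A·B = 8·6 + 1·1 + 1·1 + 1·8 = 58
‖A‖ = √67 = 8.1854, ‖B‖ = √102 = 10.0995
cos = 58/(√67·√102) = 58/√6834 = 0.7016

0.7016


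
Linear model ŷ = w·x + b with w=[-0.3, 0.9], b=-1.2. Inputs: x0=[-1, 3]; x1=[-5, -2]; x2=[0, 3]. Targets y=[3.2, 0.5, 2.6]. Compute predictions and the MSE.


ŷ0 = (-0.3)·(-1) + (0.9)·(3) - 1.2 = 1.8
ŷ1 = (-0.3)·(-5) + (0.9)·(-2) - 1.2 = -1.5
ŷ2 = (-0.3)·(0) + (0.9)·(3) - 1.2 = 1.5
errors² = [1.96, 4.0, 1.21]
MSE = 7.1700/3 = 2.39

2.39


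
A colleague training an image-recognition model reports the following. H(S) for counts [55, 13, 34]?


Probabilities: [55/102, 13/102, 34/102] ≈ [0.5392, 0.1275, 0.3333]
H = -((55/102)·log₂(55/102) + (13/102)·log₂(13/102) + (34/102)·log₂(34/102))
  = 1.3876 bits

1.3876 bits


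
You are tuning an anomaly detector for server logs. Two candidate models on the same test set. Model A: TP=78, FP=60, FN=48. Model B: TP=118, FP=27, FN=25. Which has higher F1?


Model A: P=78/138=0.5652, R=78/126=0.619, F1=2PR/(P+R)=2TP/(2TP+FP+FN)=156/264=0.5909
Model B: P=118/145=0.8138, R=118/143=0.8252, F1=2PR/(P+R)=2TP/(2TP+FP+FN)=236/288=0.8194
0.5909 < 0.8194 → Model B

Model B


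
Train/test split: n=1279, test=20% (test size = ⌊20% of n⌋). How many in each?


Test = ⌊1279·20/100⌋ = 255
Train = 1279 - 255 = 1024

Train: 1024, Test: 255


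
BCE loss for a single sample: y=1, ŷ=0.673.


BCE = -[y·ln(p) + (1-y)·ln(1-p)]
= -1·ln(0.673) - 0
= -ln(0.673) = 0.396

0.396


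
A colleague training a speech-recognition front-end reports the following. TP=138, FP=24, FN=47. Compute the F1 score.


Precision = 138/162 = 0.8519
Recall = 138/185 = 0.7459
F1 = 2·P·R/(P+R) = 2·TP/(2·TP+FP+FN) = 276/(276+24+47) = 276/347 = 0.7954

0.7954


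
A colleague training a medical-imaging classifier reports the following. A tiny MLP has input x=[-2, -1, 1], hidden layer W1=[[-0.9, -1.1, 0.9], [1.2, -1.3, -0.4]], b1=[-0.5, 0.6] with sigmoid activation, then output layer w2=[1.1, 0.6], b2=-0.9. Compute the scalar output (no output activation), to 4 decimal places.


z1[0] = (-0.9)·(-2) + (-1.1)·(-1) + (0.9)·(1) - 0.5 = 3.3
z1[1] = (1.2)·(-2) + (-1.3)·(-1) + (-0.4)·(1) + 0.6 = -0.9
h = sigmoid(z1) = [0.9644, 0.2891]
output = (1.1)·(0.9644) + (0.6)·(0.2891) - 0.9 = 0.3343

0.3343


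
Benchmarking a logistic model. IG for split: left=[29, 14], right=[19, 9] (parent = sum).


Parent = [48, 23], H_parent = 0.9086
H_left = 0.9103 (n=43), H_right = 0.9059 (n=28)
H_children = (43/71)·0.9103 + (28/71)·0.9059 = 0.9086
IG = 0.9086 - 0.9086 = 0.0

0.0


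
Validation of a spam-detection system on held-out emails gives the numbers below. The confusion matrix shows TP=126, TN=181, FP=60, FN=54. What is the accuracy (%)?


Accuracy = (TP+TN)/(TP+TN+FP+FN)
= (126+181)/(421)
= 307/421 = 72.92%

72.92%


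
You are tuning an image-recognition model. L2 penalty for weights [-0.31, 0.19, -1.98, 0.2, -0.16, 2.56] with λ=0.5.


‖w‖₂² = (-0.31)² + (0.19)² + (-1.98)² + (0.2)² + (-0.16)² + (2.56)²
     = 0.0961 + 0.0361 + 3.9204 + 0.04 + 0.0256 + 6.5536
     = 10.6718
λ·‖w‖₂² = 0.5·10.6718 = 5.3359

5.3359


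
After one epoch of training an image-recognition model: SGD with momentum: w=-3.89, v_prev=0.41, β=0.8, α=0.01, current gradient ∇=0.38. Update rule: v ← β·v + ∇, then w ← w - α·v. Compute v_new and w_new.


v_new = 0.8·0.41 + 0.38 = 0.328 + 0.38 = 0.708
w_new = -3.89 - 0.01·0.708 = -3.89 - 0.00708 = -3.89708

v_new=0.708, w_new=-3.89708


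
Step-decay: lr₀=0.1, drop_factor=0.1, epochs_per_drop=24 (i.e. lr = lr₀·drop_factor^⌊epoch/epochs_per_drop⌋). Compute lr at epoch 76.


n_drops = ⌊76/24⌋ = 3
lr = 0.1·0.1^3 = 0.1·0.001 = 0.0001

0.0001


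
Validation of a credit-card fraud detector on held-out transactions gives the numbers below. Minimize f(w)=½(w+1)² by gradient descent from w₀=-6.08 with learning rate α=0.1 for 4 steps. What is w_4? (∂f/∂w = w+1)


step 1: grad = -6.08+1 = -5.08; w = -6.08 - 0.1·(-5.08) = -5.572
step 2: grad = -5.572+1 = -4.572; w = -5.572 - 0.1·(-4.572) = -5.1148
step 3: grad = -5.1148+1 = -4.1148; w = -5.1148 - 0.1·(-4.1148) = -4.70332
step 4: grad = -4.70332+1 = -3.70332; w = -4.70332 - 0.1·(-3.70332) = -4.332988

-4.332988


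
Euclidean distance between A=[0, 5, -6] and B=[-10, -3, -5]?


d = √((0+ 10)² + (5+ 3)² + (-6+ 5)²)
  = √(100 + 64 + 1)
  = √165 = 12.8452

12.8452


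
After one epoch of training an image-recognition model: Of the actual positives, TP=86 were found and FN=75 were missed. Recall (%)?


Recall = TP/(TP+FN)
= 86/(86+75)
= 86/161 = 53.42%

53.42%


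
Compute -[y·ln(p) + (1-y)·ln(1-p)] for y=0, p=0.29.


BCE = -[y·ln(p) + (1-y)·ln(1-p)]
= -0 - 1·ln(1-0.29)
= -ln(0.71) = 0.3425

0.3425


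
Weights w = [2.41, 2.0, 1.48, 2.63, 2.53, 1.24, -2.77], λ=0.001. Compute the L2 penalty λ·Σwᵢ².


‖w‖₂² = (2.41)² + (2.0)² + (1.48)² + (2.63)² + (2.53)² + (1.24)² + (-2.77)²
     = 5.8081 + 4 + 2.1904 + 6.9169 + 6.4009 + 1.5376 + 7.6729
     = 34.5268
λ·‖w‖₂² = 0.001·34.5268 = 0.034527

0.034527


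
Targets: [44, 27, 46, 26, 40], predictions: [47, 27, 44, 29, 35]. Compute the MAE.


Absolute errors: |44-47|=3, |27-27|=0, |46-44|=2, |26-29|=3, |40-35|=5
Sum = 13
MAE = 13/5 = 13/5

13/5


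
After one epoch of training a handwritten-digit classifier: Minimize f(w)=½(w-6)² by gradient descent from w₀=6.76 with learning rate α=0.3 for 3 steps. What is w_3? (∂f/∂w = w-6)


step 1: grad = 6.76-6 = 0.76; w = 6.76 - 0.3·(0.76) = 6.532
step 2: grad = 6.532-6 = 0.532; w = 6.532 - 0.3·(0.532) = 6.3724
step 3: grad = 6.3724-6 = 0.3724; w = 6.3724 - 0.3·(0.3724) = 6.26068

6.26068


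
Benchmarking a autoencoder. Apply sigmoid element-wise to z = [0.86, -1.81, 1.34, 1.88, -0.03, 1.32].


σ(0.86) = 1/(1+e^-0.86) = 0.7027
σ(-1.81) = 1/(1+e^1.81) = 0.1406
σ(1.34) = 1/(1+e^-1.34) = 0.7925
σ(1.88) = 1/(1+e^-1.88) = 0.8676
σ(-0.03) = 1/(1+e^0.03) = 0.4925
σ(1.32) = 1/(1+e^-1.32) = 0.7892
result = [0.7027, 0.1406, 0.7925, 0.8676, 0.4925, 0.7892]

[0.7027, 0.1406, 0.7925, 0.8676, 0.4925, 0.7892]


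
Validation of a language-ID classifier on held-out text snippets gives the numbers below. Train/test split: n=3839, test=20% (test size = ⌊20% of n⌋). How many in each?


Test = ⌊3839·20/100⌋ = 767
Train = 3839 - 767 = 3072

Train: 3072, Test: 767


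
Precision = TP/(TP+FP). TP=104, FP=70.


Precision = TP/(TP+FP)
= 104/(104+70)
= 104/174 = 59.77%

59.77%


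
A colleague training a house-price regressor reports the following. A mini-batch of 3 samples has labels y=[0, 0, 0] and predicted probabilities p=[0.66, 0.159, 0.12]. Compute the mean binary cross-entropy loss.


L[0] = -ln(1-0.66) = -ln(0.34) = 1.0788
L[1] = -ln(1-0.159) = -ln(0.841) = 0.1732
L[2] = -ln(1-0.12) = -ln(0.88) = 0.1278
mean = (1.0788 + 0.1732 + 0.1278)/3 = 0.4599

0.4599


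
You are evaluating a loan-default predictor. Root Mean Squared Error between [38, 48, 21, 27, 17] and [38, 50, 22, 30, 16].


MSE = 15/5 = 3
RMSE = √(15/5) = 1.7321

1.7321


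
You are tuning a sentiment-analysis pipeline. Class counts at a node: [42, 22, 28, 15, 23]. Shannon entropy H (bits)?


Probabilities: [42/130, 22/130, 28/130, 15/130, 23/130] ≈ [0.3231, 0.1692, 0.2154, 0.1154, 0.1769]
H = -((42/130)·log₂(42/130) + (22/130)·log₂(22/130) + (28/130)·log₂(28/130) + (15/130)·log₂(15/130) + (23/130)·log₂(23/130))
  = 2.239 bits

2.239 bits


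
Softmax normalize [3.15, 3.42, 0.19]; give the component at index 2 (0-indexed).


Exponentials: e^3.15=23.3361, e^3.42=30.5694, e^0.19=1.2092
Sum = 55.1147
Softmax = [0.4234, 0.5547, 0.0219]
p[2] = 1.2092/55.1147 = 0.0219

0.0219


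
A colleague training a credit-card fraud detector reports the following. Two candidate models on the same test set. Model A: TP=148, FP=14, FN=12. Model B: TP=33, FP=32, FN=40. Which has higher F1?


Model A: P=148/162=0.9136, R=148/160=0.925, F1=2PR/(P+R)=2TP/(2TP+FP+FN)=296/322=0.9193
Model B: P=33/65=0.5077, R=33/73=0.4521, F1=2PR/(P+R)=2TP/(2TP+FP+FN)=66/138=0.4783
0.9193 > 0.4783 → Model A

Model A


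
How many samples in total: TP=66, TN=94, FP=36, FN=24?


Total = TP + TN + FP + FN
= 66 + 94 + 36 + 24
= 220
(Predicted positive: 102, predicted negative: 118)

220


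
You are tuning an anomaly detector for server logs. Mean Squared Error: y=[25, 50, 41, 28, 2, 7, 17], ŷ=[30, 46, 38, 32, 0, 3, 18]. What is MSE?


Squared errors: (25-30)²=25, (50-46)²=16, (41-38)²=9, (28-32)²=16, (2-0)²=4, (7-3)²=16, (17-18)²=1
Sum = 87
MSE = 87/7 = 87/7

87/7


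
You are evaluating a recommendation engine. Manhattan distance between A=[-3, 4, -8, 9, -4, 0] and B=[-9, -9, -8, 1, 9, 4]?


d = |-3+ 9| + |4+ 9| + |-8+ 8| + |9-1| + |-4-9| + |0-4|
  = 6 + 13 + 0 + 8 + 13 + 4
  = 44

44


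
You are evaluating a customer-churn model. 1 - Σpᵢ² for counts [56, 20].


Probabilities: [56/76, 20/76] ≈ [0.7368, 0.2632]
Σpᵢ² = (3136 + 400)/76² = 3536/5776
Gini = 1 - Σpᵢ² = 1 - 3536/5776 = 0.3878

0.3878


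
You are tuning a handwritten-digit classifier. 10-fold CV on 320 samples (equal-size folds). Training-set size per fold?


Fold size = 320/10 = 32
Training per fold = 320 - 32 = 288

288


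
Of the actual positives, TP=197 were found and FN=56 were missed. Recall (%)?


Recall = TP/(TP+FN)
= 197/(197+56)
= 197/253 = 77.87%

77.87%


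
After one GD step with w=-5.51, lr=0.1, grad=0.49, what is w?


w_new = w - α·∇
= -5.51 - 0.1·0.49
= -5.51 - 0.049
= -5.559

-5.559


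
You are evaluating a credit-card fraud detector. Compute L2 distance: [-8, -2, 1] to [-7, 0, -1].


d = √((-8+ 7)² + (-2-0)² + (1+ 1)²)
  = √(1 + 4 + 4)
  = √9 = 3.0

3.0


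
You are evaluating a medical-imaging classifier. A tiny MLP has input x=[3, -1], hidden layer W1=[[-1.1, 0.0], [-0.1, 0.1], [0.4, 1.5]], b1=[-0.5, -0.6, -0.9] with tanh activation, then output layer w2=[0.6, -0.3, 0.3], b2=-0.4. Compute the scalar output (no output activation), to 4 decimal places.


z1[0] = (-1.1)·(3) + (0.0)·(-1) - 0.5 = -3.8
z1[1] = (-0.1)·(3) + (0.1)·(-1) - 0.6 = -1.0
z1[2] = (0.4)·(3) + (1.5)·(-1) - 0.9 = -1.2
h = tanh(z1) = [-0.999, -0.7616, -0.8337]
output = (0.6)·(-0.999) + (-0.3)·(-0.7616) + (0.3)·(-0.8337) - 0.4 = -1.021

-1.021


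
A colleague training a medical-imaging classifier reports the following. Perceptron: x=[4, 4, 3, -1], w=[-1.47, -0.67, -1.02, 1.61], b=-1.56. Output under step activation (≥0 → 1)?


z = (4)·(-1.47) + (4)·(-0.67) + (3)·(-1.02) + (-1)·(1.61) - 1.56
  = -14.79
step(z) = 0 (z<0)

0


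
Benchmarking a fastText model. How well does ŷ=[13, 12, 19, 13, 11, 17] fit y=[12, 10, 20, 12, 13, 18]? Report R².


ȳ = 14.1667
SS_res = Σ(y-ŷ)² = 12
SS_tot = Σ(y-ȳ)² = 76.83
R² = 1 - SS_res/SS_tot = 1 - 0.1562 = 0.8438

0.8438


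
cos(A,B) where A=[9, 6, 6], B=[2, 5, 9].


A·B = 9·2 + 6·5 + 6·9 = 102
‖A‖ = √153 = 12.3693, ‖B‖ = √110 = 10.4881
cos = 102/(√153·√110) = 102/√16830 = 0.7862

0.7862


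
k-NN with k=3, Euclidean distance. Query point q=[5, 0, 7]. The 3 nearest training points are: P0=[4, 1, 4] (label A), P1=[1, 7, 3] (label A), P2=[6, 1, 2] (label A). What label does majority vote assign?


d(q,P0) = 3.3166  (label A)
d(q,P1) = 9.0  (label A)
d(q,P2) = 5.1962  (label A)
Votes: A=3, B=0
Majority → A

A


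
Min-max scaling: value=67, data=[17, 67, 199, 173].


min=17, max=199
(67-17)/(199-17) = 50/182 = 0.2747

0.2747
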